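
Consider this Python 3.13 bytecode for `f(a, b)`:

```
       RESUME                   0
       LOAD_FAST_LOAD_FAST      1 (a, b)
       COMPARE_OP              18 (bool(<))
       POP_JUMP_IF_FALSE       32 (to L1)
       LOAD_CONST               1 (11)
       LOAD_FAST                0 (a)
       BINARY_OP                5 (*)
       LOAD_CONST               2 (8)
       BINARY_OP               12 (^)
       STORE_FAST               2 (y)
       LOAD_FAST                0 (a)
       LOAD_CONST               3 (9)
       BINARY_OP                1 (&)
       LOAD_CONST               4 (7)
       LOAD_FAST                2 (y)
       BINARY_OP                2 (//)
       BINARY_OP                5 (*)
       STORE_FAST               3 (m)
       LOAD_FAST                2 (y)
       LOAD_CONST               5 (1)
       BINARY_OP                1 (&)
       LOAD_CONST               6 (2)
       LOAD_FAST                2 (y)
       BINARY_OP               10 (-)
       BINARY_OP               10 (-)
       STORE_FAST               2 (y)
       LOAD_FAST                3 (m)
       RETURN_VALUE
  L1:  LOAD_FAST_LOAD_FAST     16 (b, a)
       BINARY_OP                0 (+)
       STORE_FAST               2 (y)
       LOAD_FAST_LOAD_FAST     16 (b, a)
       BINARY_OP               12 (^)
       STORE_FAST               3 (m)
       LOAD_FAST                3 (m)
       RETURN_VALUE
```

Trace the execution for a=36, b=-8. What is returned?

-36

LOAD_FAST_LOAD_FAST a,b → push 36,-8. Stack: [36, -8]
COMPARE_OP bool(<) → 36 vs -8 = False. Stack: [False]
POP_JUMP_IF_FALSE → pop False; jump. Stack: []
LOAD_FAST_LOAD_FAST b,a → push -8,36. Stack: [-8, 36]
BINARY_OP + → -8 + 36 = 28. Stack: [28]
STORE_FAST y → y=28. Stack: []
LOAD_FAST_LOAD_FAST b,a → push -8,36. Stack: [-8, 36]
BINARY_OP ^ → -8 ^ 36 = -36. Stack: [-36]
STORE_FAST m → m=-36. Stack: []
LOAD_FAST m → push -36. Stack: [-36]
RETURN_VALUE → return -36.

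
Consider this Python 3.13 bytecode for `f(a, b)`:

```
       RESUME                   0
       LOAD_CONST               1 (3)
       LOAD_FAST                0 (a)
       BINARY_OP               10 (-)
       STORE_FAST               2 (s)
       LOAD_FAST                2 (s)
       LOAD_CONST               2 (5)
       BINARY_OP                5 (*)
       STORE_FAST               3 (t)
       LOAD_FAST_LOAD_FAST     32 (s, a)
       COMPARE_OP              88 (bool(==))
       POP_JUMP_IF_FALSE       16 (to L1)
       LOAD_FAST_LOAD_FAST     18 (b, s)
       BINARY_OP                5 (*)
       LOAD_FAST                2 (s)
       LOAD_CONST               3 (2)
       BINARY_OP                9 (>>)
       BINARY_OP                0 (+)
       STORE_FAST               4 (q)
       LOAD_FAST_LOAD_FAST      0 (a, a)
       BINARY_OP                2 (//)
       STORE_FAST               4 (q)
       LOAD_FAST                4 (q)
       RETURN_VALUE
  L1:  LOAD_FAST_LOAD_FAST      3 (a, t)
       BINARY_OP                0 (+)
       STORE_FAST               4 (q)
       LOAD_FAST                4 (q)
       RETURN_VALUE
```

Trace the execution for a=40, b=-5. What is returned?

-145

LOAD_CONST → push 3. Stack: [3]
LOAD_FAST a → push 40. Stack: [3, 40]
BINARY_OP - → 3 - 40 = -37. Stack: [-37]
STORE_FAST s → s=-37. Stack: []
LOAD_FAST s → push -37. Stack: [-37]
LOAD_CONST → push 5. Stack: [-37, 5]
BINARY_OP * → -37 * 5 = -185. Stack: [-185]
STORE_FAST t → t=-185. Stack: []
LOAD_FAST_LOAD_FAST s,a → push -37,40. Stack: [-37, 40]
COMPARE_OP bool(==) → -37 vs 40 = False. Stack: [False]
POP_JUMP_IF_FALSE → pop False; jump. Stack: []
LOAD_FAST_LOAD_FAST a,t → push 40,-185. Stack: [40, -185]
BINARY_OP + → 40 + -185 = -145. Stack: [-145]
STORE_FAST q → q=-145. Stack: []
LOAD_FAST q → push -145. Stack: [-145]
RETURN_VALUE → return -145.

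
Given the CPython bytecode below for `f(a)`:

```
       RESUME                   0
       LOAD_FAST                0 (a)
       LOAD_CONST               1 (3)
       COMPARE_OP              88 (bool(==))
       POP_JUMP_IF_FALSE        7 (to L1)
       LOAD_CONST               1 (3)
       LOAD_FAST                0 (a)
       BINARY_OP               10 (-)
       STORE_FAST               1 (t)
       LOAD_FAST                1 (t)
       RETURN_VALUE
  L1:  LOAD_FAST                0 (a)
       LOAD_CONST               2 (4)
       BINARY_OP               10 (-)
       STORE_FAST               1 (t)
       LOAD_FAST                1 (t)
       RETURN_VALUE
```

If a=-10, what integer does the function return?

-14

LOAD_FAST a → push -10. Stack: [-10]
LOAD_CONST → push 3. Stack: [-10, 3]
COMPARE_OP bool(==) → -10 vs 3 = False. Stack: [False]
POP_JUMP_IF_FALSE → pop False; jump. Stack: []
LOAD_FAST a → push -10. Stack: [-10]
LOAD_CONST → push 4. Stack: [-10, 4]
BINARY_OP - → -10 - 4 = -14. Stack: [-14]
STORE_FAST t → t=-14. Stack: []
LOAD_FAST t → push -14. Stack: [-14]
RETURN_VALUE → return -14.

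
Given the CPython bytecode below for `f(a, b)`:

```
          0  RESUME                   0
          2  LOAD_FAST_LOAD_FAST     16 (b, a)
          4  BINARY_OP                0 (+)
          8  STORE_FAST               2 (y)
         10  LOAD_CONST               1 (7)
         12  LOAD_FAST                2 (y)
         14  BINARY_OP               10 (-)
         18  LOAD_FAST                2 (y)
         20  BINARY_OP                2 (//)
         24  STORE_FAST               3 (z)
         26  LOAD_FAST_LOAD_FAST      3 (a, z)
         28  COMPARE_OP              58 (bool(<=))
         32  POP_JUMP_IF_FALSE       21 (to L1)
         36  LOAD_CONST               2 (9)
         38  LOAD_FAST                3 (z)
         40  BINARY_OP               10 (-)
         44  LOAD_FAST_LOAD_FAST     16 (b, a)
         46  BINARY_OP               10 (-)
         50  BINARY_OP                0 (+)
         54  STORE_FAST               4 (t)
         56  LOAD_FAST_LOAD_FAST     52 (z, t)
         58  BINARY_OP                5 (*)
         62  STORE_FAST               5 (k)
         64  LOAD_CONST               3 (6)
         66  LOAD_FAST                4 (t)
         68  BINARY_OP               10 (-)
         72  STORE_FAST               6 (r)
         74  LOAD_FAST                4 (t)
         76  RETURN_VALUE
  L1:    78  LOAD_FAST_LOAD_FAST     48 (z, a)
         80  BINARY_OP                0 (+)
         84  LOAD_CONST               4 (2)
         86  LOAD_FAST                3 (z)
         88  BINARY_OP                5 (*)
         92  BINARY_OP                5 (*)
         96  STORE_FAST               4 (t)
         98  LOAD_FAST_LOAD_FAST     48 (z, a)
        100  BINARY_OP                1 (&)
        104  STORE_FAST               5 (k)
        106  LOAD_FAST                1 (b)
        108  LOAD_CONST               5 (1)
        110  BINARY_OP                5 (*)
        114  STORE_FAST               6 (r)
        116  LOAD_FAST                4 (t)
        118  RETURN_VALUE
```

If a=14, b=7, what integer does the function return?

-26

LOAD_FAST_LOAD_FAST b,a → push 7,14. Stack: [7, 14]
BINARY_OP + → 7 + 14 = 21. Stack: [21]
STORE_FAST y → y=21. Stack: []
LOAD_CONST → push 7. Stack: [7]
LOAD_FAST y → push 21. Stack: [7, 21]
BINARY_OP - → 7 - 21 = -14. Stack: [-14]
LOAD_FAST y → push 21. Stack: [-14, 21]
BINARY_OP // → -14 // 21 = -1. Stack: [-1]
STORE_FAST z → z=-1. Stack: []
LOAD_FAST_LOAD_FAST a,z → push 14,-1. Stack: [14, -1]
COMPARE_OP bool(<=) → 14 vs -1 = False. Stack: [False]
POP_JUMP_IF_FALSE → pop False; jump. Stack: []
LOAD_FAST_LOAD_FAST z,a → push -1,14. Stack: [-1, 14]
BINARY_OP + → -1 + 14 = 13. Stack: [13]
LOAD_CONST → push 2. Stack: [13, 2]
LOAD_FAST z → push -1. Stack: [13, 2, -1]
BINARY_OP * → 2 * -1 = -2. Stack: [13, -2]
BINARY_OP * → 13 * -2 = -26. Stack: [-26]
STORE_FAST t → t=-26. Stack: []
LOAD_FAST_LOAD_FAST z,a → push -1,14. Stack: [-1, 14]
BINARY_OP & → -1 & 14 = 14. Stack: [14]
STORE_FAST k → k=14. Stack: []
LOAD_FAST b → push 7. Stack: [7]
LOAD_CONST → push 1. Stack: [7, 1]
BINARY_OP * → 7 * 1 = 7. Stack: [7]
STORE_FAST r → r=7. Stack: []
LOAD_FAST t → push -26. Stack: [-26]
RETURN_VALUE → return -26.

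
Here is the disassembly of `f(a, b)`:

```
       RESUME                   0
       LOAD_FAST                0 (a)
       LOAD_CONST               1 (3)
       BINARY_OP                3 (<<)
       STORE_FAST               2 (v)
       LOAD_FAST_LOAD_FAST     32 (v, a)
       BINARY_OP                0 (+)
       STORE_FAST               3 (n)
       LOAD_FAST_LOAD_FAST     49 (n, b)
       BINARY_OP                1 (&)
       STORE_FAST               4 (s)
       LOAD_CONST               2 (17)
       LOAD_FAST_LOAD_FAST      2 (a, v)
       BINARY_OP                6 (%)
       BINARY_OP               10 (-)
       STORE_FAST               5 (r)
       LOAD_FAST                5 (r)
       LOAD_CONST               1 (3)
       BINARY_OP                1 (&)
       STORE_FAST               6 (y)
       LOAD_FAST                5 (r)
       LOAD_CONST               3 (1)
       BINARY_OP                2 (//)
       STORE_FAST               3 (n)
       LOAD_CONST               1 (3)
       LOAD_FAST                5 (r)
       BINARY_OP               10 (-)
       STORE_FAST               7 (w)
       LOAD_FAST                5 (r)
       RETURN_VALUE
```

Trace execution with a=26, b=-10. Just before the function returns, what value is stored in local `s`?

226

LOAD_FAST a → push 26. Stack: [26]
LOAD_CONST → push 3. Stack: [26, 3]
BINARY_OP << → 26 << 3 = 208. Stack: [208]
STORE_FAST v → v=208. Stack: []
LOAD_FAST_LOAD_FAST v,a → push 208,26. Stack: [208, 26]
BINARY_OP + → 208 + 26 = 234. Stack: [234]
STORE_FAST n → n=234. Stack: []
LOAD_FAST_LOAD_FAST n,b → push 234,-10. Stack: [234, -10]
BINARY_OP & → 234 & -10 = 226. Stack: [226]
STORE_FAST s → s=226. Stack: []
LOAD_CONST → push 17. Stack: [17]
LOAD_FAST_LOAD_FAST a,v → push 26,208. Stack: [17, 26, 208]
BINARY_OP % → 26 % 208 = 26. Stack: [17, 26]
BINARY_OP - → 17 - 26 = -9. Stack: [-9]
STORE_FAST r → r=-9. Stack: []
LOAD_FAST r → push -9. Stack: [-9]
LOAD_CONST → push 3. Stack: [-9, 3]
BINARY_OP & → -9 & 3 = 3. Stack: [3]
STORE_FAST y → y=3. Stack: []
LOAD_FAST r → push -9. Stack: [-9]
LOAD_CONST → push 1. Stack: [-9, 1]
BINARY_OP // → -9 // 1 = -9. Stack: [-9]
STORE_FAST n → n=-9. Stack: []
LOAD_CONST → push 3. Stack: [3]
LOAD_FAST r → push -9. Stack: [3, -9]
BINARY_OP - → 3 - -9 = 12. Stack: [12]
STORE_FAST w → w=12. Stack: []
LOAD_FAST r → push -9. Stack: [-9]
RETURN_VALUE → return -9.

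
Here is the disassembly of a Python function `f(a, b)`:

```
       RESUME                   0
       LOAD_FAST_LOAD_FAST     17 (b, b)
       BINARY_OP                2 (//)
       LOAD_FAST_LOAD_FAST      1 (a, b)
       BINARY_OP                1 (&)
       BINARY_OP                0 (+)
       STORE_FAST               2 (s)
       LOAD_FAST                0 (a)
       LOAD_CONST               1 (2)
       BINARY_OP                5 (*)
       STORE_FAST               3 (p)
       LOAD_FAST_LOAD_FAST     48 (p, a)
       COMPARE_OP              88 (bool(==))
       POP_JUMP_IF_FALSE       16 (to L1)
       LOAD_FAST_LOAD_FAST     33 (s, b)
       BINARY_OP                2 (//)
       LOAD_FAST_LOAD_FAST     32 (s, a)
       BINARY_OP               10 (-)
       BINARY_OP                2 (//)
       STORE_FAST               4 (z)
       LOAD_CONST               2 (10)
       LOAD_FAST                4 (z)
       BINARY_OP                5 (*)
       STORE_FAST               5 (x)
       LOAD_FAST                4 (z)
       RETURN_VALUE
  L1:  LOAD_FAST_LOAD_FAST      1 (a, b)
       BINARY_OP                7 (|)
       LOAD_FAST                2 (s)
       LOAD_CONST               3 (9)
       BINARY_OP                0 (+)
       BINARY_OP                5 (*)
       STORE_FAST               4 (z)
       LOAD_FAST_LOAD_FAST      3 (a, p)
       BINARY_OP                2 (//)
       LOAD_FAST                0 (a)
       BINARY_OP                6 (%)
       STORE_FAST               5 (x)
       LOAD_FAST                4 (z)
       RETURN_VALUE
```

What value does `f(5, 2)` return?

LOAD_FAST_LOAD_FAST b,b → push 2,2. Stack: [2, 2]
BINARY_OP // → 2 // 2 = 1. Stack: [1]
LOAD_FAST_LOAD_FAST a,b → push 5,2. Stack: [1, 5, 2]
BINARY_OP & → 5 & 2 = 0. Stack: [1, 0]
BINARY_OP + → 1 + 0 = 1. Stack: [1]
STORE_FAST s → s=1. Stack: []
LOAD_FAST a → push 5. Stack: [5]
LOAD_CONST → push 2. Stack: [5, 2]
BINARY_OP * → 5 * 2 = 10. Stack: [10]
STORE_FAST p → p=10. Stack: []
LOAD_FAST_LOAD_FAST p,a → push 10,5. Stack: [10, 5]
COMPARE_OP bool(==) → 10 vs 5 = False. Stack: [False]
POP_JUMP_IF_FALSE → pop False; jump. Stack: []
LOAD_FAST_LOAD_FAST a,b → push 5,2. Stack: [5, 2]
BINARY_OP | → 5 | 2 = 7. Stack: [7]
LOAD_FAST s → push 1. Stack: [7, 1]
LOAD_CONST → push 9. Stack: [7, 1, 9]
BINARY_OP + → 1 + 9 = 10. Stack: [7, 10]
BINARY_OP * → 7 * 10 = 70. Stack: [70]
STORE_FAST z → z=70. Stack: []
LOAD_FAST_LOAD_FAST a,p → push 5,10. Stack: [5, 10]
BINARY_OP // → 5 // 10 = 0. Stack: [0]
LOAD_FAST a → push 5. Stack: [0, 5]
BINARY_OP % → 0 % 5 = 0. Stack: [0]
STORE_FAST x → x=0. Stack: []
LOAD_FAST z → push 70. Stack: [70]
RETURN_VALUE → return 70.

70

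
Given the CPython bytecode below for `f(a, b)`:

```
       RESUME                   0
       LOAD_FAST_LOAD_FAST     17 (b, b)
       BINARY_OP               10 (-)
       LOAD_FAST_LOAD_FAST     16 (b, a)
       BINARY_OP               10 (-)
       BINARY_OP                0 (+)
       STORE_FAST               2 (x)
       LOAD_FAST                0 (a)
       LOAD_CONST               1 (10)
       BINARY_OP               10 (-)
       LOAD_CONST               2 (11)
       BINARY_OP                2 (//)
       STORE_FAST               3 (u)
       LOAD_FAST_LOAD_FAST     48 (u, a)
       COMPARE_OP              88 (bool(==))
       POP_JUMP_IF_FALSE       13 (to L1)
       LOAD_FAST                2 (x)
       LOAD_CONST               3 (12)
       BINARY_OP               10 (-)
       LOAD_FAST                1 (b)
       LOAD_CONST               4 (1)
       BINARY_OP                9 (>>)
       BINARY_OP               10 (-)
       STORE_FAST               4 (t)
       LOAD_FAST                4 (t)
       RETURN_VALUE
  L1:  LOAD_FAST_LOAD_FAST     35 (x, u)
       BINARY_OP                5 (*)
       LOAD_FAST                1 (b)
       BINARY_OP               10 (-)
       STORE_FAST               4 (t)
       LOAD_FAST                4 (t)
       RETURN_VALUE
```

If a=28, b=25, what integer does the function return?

LOAD_FAST_LOAD_FAST b,b → push 25,25. Stack: [25, 25]
BINARY_OP - → 25 - 25 = 0. Stack: [0]
LOAD_FAST_LOAD_FAST b,a → push 25,28. Stack: [0, 25, 28]
BINARY_OP - → 25 - 28 = -3. Stack: [0, -3]
BINARY_OP + → 0 + -3 = -3. Stack: [-3]
STORE_FAST x → x=-3. Stack: []
LOAD_FAST a → push 28. Stack: [28]
LOAD_CONST → push 10. Stack: [28, 10]
BINARY_OP - → 28 - 10 = 18. Stack: [18]
LOAD_CONST → push 11. Stack: [18, 11]
BINARY_OP // → 18 // 11 = 1. Stack: [1]
STORE_FAST u → u=1. Stack: []
LOAD_FAST_LOAD_FAST u,a → push 1,28. Stack: [1, 28]
COMPARE_OP bool(==) → 1 vs 28 = False. Stack: [False]
POP_JUMP_IF_FALSE → pop False; jump. Stack: []
LOAD_FAST_LOAD_FAST x,u → push -3,1. Stack: [-3, 1]
BINARY_OP * → -3 * 1 = -3. Stack: [-3]
LOAD_FAST b → push 25. Stack: [-3, 25]
BINARY_OP - → -3 - 25 = -28. Stack: [-28]
STORE_FAST t → t=-28. Stack: []
LOAD_FAST t → push -28. Stack: [-28]
RETURN_VALUE → return -28.

-28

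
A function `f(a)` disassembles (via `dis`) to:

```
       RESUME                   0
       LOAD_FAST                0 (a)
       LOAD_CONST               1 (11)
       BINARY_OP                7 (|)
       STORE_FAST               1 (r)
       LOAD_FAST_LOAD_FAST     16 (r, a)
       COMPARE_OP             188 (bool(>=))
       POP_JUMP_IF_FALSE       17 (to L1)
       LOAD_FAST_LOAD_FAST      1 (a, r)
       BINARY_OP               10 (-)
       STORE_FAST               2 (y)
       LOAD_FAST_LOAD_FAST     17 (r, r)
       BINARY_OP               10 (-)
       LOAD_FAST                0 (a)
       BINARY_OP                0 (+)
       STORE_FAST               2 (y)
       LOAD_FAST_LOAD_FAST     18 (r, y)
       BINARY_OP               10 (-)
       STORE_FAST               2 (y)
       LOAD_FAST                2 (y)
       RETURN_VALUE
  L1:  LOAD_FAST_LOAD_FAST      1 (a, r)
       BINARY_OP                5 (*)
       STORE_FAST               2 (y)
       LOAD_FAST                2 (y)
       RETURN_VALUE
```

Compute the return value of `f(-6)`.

1

LOAD_FAST a → push -6. Stack: [-6]
LOAD_CONST → push 11. Stack: [-6, 11]
BINARY_OP | → -6 | 11 = -5. Stack: [-5]
STORE_FAST r → r=-5. Stack: []
LOAD_FAST_LOAD_FAST r,a → push -5,-6. Stack: [-5, -6]
COMPARE_OP bool(>=) → -5 vs -6 = True. Stack: [True]
POP_JUMP_IF_FALSE → pop True; no jump. Stack: []
LOAD_FAST_LOAD_FAST a,r → push -6,-5. Stack: [-6, -5]
BINARY_OP - → -6 - -5 = -1. Stack: [-1]
STORE_FAST y → y=-1. Stack: []
LOAD_FAST_LOAD_FAST r,r → push -5,-5. Stack: [-5, -5]
BINARY_OP - → -5 - -5 = 0. Stack: [0]
LOAD_FAST a → push -6. Stack: [0, -6]
BINARY_OP + → 0 + -6 = -6. Stack: [-6]
STORE_FAST y → y=-6. Stack: []
LOAD_FAST_LOAD_FAST r,y → push -5,-6. Stack: [-5, -6]
BINARY_OP - → -5 - -6 = 1. Stack: [1]
STORE_FAST y → y=1. Stack: []
LOAD_FAST y → push 1. Stack: [1]
RETURN_VALUE → return 1.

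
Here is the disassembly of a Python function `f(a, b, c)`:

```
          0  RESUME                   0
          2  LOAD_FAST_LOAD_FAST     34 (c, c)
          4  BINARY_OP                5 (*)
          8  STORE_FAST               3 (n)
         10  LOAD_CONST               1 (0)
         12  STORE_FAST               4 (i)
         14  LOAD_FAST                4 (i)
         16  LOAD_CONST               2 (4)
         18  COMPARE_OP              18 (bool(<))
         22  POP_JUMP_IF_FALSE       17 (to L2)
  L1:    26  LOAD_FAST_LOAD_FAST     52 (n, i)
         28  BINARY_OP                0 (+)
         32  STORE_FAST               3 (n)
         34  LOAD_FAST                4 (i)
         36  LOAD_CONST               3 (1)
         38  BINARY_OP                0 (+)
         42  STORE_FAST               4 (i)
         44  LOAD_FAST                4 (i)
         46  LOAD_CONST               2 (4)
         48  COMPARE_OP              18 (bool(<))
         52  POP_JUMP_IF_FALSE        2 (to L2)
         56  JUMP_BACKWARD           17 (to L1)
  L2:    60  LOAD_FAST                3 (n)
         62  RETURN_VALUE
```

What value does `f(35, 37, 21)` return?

447

LOAD_FAST_LOAD_FAST c,c → push 21,21. Stack: [21, 21]
BINARY_OP * → 21 * 21 = 441. Stack: [441]
STORE_FAST n → n=441. Stack: []
LOAD_CONST → push 0. Stack: [0]
STORE_FAST i → i=0. Stack: []
LOAD_FAST i → push 0. Stack: [0]
LOAD_CONST → push 4. Stack: [0, 4]
COMPARE_OP bool(<) → 0 vs 4 = True. Stack: [True]
POP_JUMP_IF_FALSE → pop True; no jump. Stack: []
LOAD_FAST_LOAD_FAST n,i → push 441,0. Stack: [441, 0]
BINARY_OP + → 441 + 0 = 441. Stack: [441]
STORE_FAST n → n=441. Stack: []
LOAD_FAST i → push 0. Stack: [0]
LOAD_CONST → push 1. Stack: [0, 1]
BINARY_OP + → 0 + 1 = 1. Stack: [1]
STORE_FAST i → i=1. Stack: []
LOAD_FAST i → push 1. Stack: [1]
LOAD_CONST → push 4. Stack: [1, 4]
COMPARE_OP bool(<) → 1 vs 4 = True. Stack: [True]
POP_JUMP_IF_FALSE → pop True; no jump. Stack: []
LOAD_FAST_LOAD_FAST n,i → push 441,1. Stack: [441, 1]
BINARY_OP + → 441 + 1 = 442. Stack: [442]
STORE_FAST n → n=442. Stack: []
LOAD_FAST i → push 1. Stack: [1]
LOAD_CONST → push 1. Stack: [1, 1]
BINARY_OP + → 1 + 1 = 2. Stack: [2]
STORE_FAST i → i=2. Stack: []
LOAD_FAST i → push 2. Stack: [2]
LOAD_CONST → push 4. Stack: [2, 4]
COMPARE_OP bool(<) → 2 vs 4 = True. Stack: [True]
POP_JUMP_IF_FALSE → pop True; no jump. Stack: []
LOAD_FAST_LOAD_FAST n,i → push 442,2. Stack: [442, 2]
BINARY_OP + → 442 + 2 = 444. Stack: [444]
STORE_FAST n → n=444. Stack: []
LOAD_FAST i → push 2. Stack: [2]
LOAD_CONST → push 1. Stack: [2, 1]
BINARY_OP + → 2 + 1 = 3. Stack: [3]
STORE_FAST i → i=3. Stack: []
LOAD_FAST i → push 3. Stack: [3]
LOAD_CONST → push 4. Stack: [3, 4]
COMPARE_OP bool(<) → 3 vs 4 = True. Stack: [True]
POP_JUMP_IF_FALSE → pop True; no jump. Stack: []
LOAD_FAST_LOAD_FAST n,i → push 444,3. Stack: [444, 3]
BINARY_OP + → 444 + 3 = 447. Stack: [447]
STORE_FAST n → n=447. Stack: []
LOAD_FAST i → push 3. Stack: [3]
LOAD_CONST → push 1. Stack: [3, 1]
BINARY_OP + → 3 + 1 = 4. Stack: [4]
STORE_FAST i → i=4. Stack: []
LOAD_FAST i → push 4. Stack: [4]
LOAD_CONST → push 4. Stack: [4, 4]
COMPARE_OP bool(<) → 4 vs 4 = False. Stack: [False]
POP_JUMP_IF_FALSE → pop False; jump. Stack: []
LOAD_FAST n → push 447. Stack: [447]
RETURN_VALUE → return 447.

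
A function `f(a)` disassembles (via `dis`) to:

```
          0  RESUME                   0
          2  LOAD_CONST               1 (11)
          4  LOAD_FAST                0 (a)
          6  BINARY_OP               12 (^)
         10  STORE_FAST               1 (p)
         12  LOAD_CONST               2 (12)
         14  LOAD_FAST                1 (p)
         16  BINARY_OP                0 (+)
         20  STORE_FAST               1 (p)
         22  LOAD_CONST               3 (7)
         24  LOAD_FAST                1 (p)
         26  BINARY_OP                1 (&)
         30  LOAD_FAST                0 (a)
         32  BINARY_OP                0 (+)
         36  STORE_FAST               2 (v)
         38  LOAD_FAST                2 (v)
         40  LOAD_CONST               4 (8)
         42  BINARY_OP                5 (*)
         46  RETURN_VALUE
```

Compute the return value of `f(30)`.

248

LOAD_CONST → push 11. Stack: [11]
LOAD_FAST a → push 30. Stack: [11, 30]
BINARY_OP ^ → 11 ^ 30 = 21. Stack: [21]
STORE_FAST p → p=21. Stack: []
LOAD_CONST → push 12. Stack: [12]
LOAD_FAST p → push 21. Stack: [12, 21]
BINARY_OP + → 12 + 21 = 33. Stack: [33]
STORE_FAST p → p=33. Stack: []
LOAD_CONST → push 7. Stack: [7]
LOAD_FAST p → push 33. Stack: [7, 33]
BINARY_OP & → 7 & 33 = 1. Stack: [1]
LOAD_FAST a → push 30. Stack: [1, 30]
BINARY_OP + → 1 + 30 = 31. Stack: [31]
STORE_FAST v → v=31. Stack: []
LOAD_FAST v → push 31. Stack: [31]
LOAD_CONST → push 8. Stack: [31, 8]
BINARY_OP * → 31 * 8 = 248. Stack: [248]
RETURN_VALUE → return 248.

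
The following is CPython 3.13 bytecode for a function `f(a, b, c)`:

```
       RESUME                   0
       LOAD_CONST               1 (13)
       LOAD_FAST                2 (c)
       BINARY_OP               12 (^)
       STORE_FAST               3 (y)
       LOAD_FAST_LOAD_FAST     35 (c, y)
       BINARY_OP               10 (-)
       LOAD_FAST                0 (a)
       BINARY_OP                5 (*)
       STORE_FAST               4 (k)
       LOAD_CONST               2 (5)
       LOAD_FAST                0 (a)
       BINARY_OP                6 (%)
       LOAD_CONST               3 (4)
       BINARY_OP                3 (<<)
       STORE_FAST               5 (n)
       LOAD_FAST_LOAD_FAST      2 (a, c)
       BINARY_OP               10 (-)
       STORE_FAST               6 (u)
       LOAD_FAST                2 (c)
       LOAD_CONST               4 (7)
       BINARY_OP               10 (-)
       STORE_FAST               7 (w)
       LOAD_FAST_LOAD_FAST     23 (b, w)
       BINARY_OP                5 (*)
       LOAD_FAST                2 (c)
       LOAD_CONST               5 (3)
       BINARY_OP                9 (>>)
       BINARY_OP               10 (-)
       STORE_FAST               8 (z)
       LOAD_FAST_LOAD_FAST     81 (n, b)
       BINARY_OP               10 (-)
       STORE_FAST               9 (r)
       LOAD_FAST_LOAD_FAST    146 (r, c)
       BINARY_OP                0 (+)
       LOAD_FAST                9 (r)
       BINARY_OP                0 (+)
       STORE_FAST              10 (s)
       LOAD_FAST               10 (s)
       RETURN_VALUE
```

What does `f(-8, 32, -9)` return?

LOAD_CONST → push 13. Stack: [13]
LOAD_FAST c → push -9. Stack: [13, -9]
BINARY_OP ^ → 13 ^ -9 = -6. Stack: [-6]
STORE_FAST y → y=-6. Stack: []
LOAD_FAST_LOAD_FAST c,y → push -9,-6. Stack: [-9, -6]
BINARY_OP - → -9 - -6 = -3. Stack: [-3]
LOAD_FAST a → push -8. Stack: [-3, -8]
BINARY_OP * → -3 * -8 = 24. Stack: [24]
STORE_FAST k → k=24. Stack: []
LOAD_CONST → push 5. Stack: [5]
LOAD_FAST a → push -8. Stack: [5, -8]
BINARY_OP % → 5 % -8 = -3. Stack: [-3]
LOAD_CONST → push 4. Stack: [-3, 4]
BINARY_OP << → -3 << 4 = -48. Stack: [-48]
STORE_FAST n → n=-48. Stack: []
LOAD_FAST_LOAD_FAST a,c → push -8,-9. Stack: [-8, -9]
BINARY_OP - → -8 - -9 = 1. Stack: [1]
STORE_FAST u → u=1. Stack: []
LOAD_FAST c → push -9. Stack: [-9]
LOAD_CONST → push 7. Stack: [-9, 7]
BINARY_OP - → -9 - 7 = -16. Stack: [-16]
STORE_FAST w → w=-16. Stack: []
LOAD_FAST_LOAD_FAST b,w → push 32,-16. Stack: [32, -16]
BINARY_OP * → 32 * -16 = -512. Stack: [-512]
LOAD_FAST c → push -9. Stack: [-512, -9]
LOAD_CONST → push 3. Stack: [-512, -9, 3]
BINARY_OP >> → -9 >> 3 = -2. Stack: [-512, -2]
BINARY_OP - → -512 - -2 = -510. Stack: [-510]
STORE_FAST z → z=-510. Stack: []
LOAD_FAST_LOAD_FAST n,b → push -48,32. Stack: [-48, 32]
BINARY_OP - → -48 - 32 = -80. Stack: [-80]
STORE_FAST r → r=-80. Stack: []
LOAD_FAST_LOAD_FAST r,c → push -80,-9. Stack: [-80, -9]
BINARY_OP + → -80 + -9 = -89. Stack: [-89]
LOAD_FAST r → push -80. Stack: [-89, -80]
BINARY_OP + → -89 + -80 = -169. Stack: [-169]
STORE_FAST s → s=-169. Stack: []
LOAD_FAST s → push -169. Stack: [-169]
RETURN_VALUE → return -169.

-169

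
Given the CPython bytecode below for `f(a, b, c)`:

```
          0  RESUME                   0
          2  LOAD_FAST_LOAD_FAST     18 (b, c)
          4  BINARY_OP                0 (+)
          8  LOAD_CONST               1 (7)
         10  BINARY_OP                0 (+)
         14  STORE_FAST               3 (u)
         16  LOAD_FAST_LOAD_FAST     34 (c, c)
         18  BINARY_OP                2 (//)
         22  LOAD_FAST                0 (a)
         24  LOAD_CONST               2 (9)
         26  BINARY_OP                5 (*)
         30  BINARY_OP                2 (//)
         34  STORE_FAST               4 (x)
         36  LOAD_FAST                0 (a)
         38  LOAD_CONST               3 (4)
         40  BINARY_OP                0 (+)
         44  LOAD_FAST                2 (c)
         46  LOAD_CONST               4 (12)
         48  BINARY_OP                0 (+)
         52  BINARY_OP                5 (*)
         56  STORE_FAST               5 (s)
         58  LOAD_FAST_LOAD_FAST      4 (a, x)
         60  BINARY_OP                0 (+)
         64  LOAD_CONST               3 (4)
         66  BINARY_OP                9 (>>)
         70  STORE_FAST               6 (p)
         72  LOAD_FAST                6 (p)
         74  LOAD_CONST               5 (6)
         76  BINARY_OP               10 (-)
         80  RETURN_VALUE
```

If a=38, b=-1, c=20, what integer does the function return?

LOAD_FAST_LOAD_FAST b,c → push -1,20. Stack: [-1, 20]
BINARY_OP + → -1 + 20 = 19. Stack: [19]
LOAD_CONST → push 7. Stack: [19, 7]
BINARY_OP + → 19 + 7 = 26. Stack: [26]
STORE_FAST u → u=26. Stack: []
LOAD_FAST_LOAD_FAST c,c → push 20,20. Stack: [20, 20]
BINARY_OP // → 20 // 20 = 1. Stack: [1]
LOAD_FAST a → push 38. Stack: [1, 38]
LOAD_CONST → push 9. Stack: [1, 38, 9]
BINARY_OP * → 38 * 9 = 342. Stack: [1, 342]
BINARY_OP // → 1 // 342 = 0. Stack: [0]
STORE_FAST x → x=0. Stack: []
LOAD_FAST a → push 38. Stack: [38]
LOAD_CONST → push 4. Stack: [38, 4]
BINARY_OP + → 38 + 4 = 42. Stack: [42]
LOAD_FAST c → push 20. Stack: [42, 20]
LOAD_CONST → push 12. Stack: [42, 20, 12]
BINARY_OP + → 20 + 12 = 32. Stack: [42, 32]
BINARY_OP * → 42 * 32 = 1344. Stack: [1344]
STORE_FAST s → s=1344. Stack: []
LOAD_FAST_LOAD_FAST a,x → push 38,0. Stack: [38, 0]
BINARY_OP + → 38 + 0 = 38. Stack: [38]
LOAD_CONST → push 4. Stack: [38, 4]
BINARY_OP >> → 38 >> 4 = 2. Stack: [2]
STORE_FAST p → p=2. Stack: []
LOAD_FAST p → push 2. Stack: [2]
LOAD_CONST → push 6. Stack: [2, 6]
BINARY_OP - → 2 - 6 = -4. Stack: [-4]
RETURN_VALUE → return -4.

-4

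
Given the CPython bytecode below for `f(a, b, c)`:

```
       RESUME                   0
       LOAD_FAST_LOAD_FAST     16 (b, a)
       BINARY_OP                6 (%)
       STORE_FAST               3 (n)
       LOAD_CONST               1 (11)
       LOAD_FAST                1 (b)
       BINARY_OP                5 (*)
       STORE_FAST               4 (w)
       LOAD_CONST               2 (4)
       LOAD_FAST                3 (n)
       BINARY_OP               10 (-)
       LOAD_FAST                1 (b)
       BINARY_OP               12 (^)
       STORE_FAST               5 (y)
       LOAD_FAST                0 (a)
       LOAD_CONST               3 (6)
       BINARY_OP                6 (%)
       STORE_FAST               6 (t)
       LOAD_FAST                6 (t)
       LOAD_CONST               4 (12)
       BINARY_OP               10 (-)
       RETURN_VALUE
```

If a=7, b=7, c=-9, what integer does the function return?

-11

LOAD_FAST_LOAD_FAST b,a → push 7,7. Stack: [7, 7]
BINARY_OP % → 7 % 7 = 0. Stack: [0]
STORE_FAST n → n=0. Stack: []
LOAD_CONST → push 11. Stack: [11]
LOAD_FAST b → push 7. Stack: [11, 7]
BINARY_OP * → 11 * 7 = 77. Stack: [77]
STORE_FAST w → w=77. Stack: []
LOAD_CONST → push 4. Stack: [4]
LOAD_FAST n → push 0. Stack: [4, 0]
BINARY_OP - → 4 - 0 = 4. Stack: [4]
LOAD_FAST b → push 7. Stack: [4, 7]
BINARY_OP ^ → 4 ^ 7 = 3. Stack: [3]
STORE_FAST y → y=3. Stack: []
LOAD_FAST a → push 7. Stack: [7]
LOAD_CONST → push 6. Stack: [7, 6]
BINARY_OP % → 7 % 6 = 1. Stack: [1]
STORE_FAST t → t=1. Stack: []
LOAD_FAST t → push 1. Stack: [1]
LOAD_CONST → push 12. Stack: [1, 12]
BINARY_OP - → 1 - 12 = -11. Stack: [-11]
RETURN_VALUE → return -11.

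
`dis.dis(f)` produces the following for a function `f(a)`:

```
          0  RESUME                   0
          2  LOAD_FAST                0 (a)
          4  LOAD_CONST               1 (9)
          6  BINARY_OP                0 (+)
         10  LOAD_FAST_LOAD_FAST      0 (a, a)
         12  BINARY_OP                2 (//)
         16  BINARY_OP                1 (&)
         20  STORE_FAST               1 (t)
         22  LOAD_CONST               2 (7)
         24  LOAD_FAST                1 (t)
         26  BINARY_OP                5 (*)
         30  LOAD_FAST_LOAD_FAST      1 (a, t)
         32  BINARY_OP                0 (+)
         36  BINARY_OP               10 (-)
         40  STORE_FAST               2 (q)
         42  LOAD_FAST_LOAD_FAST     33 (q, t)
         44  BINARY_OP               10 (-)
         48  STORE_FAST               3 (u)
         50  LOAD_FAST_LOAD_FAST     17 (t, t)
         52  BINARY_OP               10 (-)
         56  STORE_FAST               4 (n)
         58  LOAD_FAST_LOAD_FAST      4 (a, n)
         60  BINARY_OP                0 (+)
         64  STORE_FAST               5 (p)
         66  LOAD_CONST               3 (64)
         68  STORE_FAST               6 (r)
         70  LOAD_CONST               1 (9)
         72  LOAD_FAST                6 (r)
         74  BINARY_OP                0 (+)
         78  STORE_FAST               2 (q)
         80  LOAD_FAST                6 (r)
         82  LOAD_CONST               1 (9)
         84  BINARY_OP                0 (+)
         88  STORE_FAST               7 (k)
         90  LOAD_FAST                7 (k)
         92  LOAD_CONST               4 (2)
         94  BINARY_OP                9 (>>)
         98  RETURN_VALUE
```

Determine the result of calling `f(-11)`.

LOAD_FAST a → push -11. Stack: [-11]
LOAD_CONST → push 9. Stack: [-11, 9]
BINARY_OP + → -11 + 9 = -2. Stack: [-2]
LOAD_FAST_LOAD_FAST a,a → push -11,-11. Stack: [-2, -11, -11]
BINARY_OP // → -11 // -11 = 1. Stack: [-2, 1]
BINARY_OP & → -2 & 1 = 0. Stack: [0]
STORE_FAST t → t=0. Stack: []
LOAD_CONST → push 7. Stack: [7]
LOAD_FAST t → push 0. Stack: [7, 0]
BINARY_OP * → 7 * 0 = 0. Stack: [0]
LOAD_FAST_LOAD_FAST a,t → push -11,0. Stack: [0, -11, 0]
BINARY_OP + → -11 + 0 = -11. Stack: [0, -11]
BINARY_OP - → 0 - -11 = 11. Stack: [11]
STORE_FAST q → q=11. Stack: []
LOAD_FAST_LOAD_FAST q,t → push 11,0. Stack: [11, 0]
BINARY_OP - → 11 - 0 = 11. Stack: [11]
STORE_FAST u → u=11. Stack: []
LOAD_FAST_LOAD_FAST t,t → push 0,0. Stack: [0, 0]
BINARY_OP - → 0 - 0 = 0. Stack: [0]
STORE_FAST n → n=0. Stack: []
LOAD_FAST_LOAD_FAST a,n → push -11,0. Stack: [-11, 0]
BINARY_OP + → -11 + 0 = -11. Stack: [-11]
STORE_FAST p → p=-11. Stack: []
LOAD_CONST → push 64. Stack: [64]
STORE_FAST r → r=64. Stack: []
LOAD_CONST → push 9. Stack: [9]
LOAD_FAST r → push 64. Stack: [9, 64]
BINARY_OP + → 9 + 64 = 73. Stack: [73]
STORE_FAST q → q=73. Stack: []
LOAD_FAST r → push 64. Stack: [64]
LOAD_CONST → push 9. Stack: [64, 9]
BINARY_OP + → 64 + 9 = 73. Stack: [73]
STORE_FAST k → k=73. Stack: []
LOAD_FAST k → push 73. Stack: [73]
LOAD_CONST → push 2. Stack: [73, 2]
BINARY_OP >> → 73 >> 2 = 18. Stack: [18]
RETURN_VALUE → return 18.

18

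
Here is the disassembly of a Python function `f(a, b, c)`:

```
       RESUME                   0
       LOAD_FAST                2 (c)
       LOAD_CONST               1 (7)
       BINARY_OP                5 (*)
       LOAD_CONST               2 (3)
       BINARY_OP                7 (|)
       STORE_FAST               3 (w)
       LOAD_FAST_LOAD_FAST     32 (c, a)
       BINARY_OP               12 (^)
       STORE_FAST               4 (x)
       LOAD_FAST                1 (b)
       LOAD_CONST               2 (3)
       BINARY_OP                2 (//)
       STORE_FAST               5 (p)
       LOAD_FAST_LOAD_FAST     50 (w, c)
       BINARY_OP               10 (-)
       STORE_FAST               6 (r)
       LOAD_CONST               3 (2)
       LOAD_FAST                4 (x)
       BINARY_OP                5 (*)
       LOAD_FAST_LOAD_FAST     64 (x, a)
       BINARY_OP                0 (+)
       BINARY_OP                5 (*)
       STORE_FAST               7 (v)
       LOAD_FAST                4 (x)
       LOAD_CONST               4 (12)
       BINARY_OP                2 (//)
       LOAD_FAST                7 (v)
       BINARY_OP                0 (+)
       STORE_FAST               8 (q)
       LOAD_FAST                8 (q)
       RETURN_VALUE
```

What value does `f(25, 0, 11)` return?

1549

LOAD_FAST c → push 11. Stack: [11]
LOAD_CONST → push 7. Stack: [11, 7]
BINARY_OP * → 11 * 7 = 77. Stack: [77]
LOAD_CONST → push 3. Stack: [77, 3]
BINARY_OP | → 77 | 3 = 79. Stack: [79]
STORE_FAST w → w=79. Stack: []
LOAD_FAST_LOAD_FAST c,a → push 11,25. Stack: [11, 25]
BINARY_OP ^ → 11 ^ 25 = 18. Stack: [18]
STORE_FAST x → x=18. Stack: []
LOAD_FAST b → push 0. Stack: [0]
LOAD_CONST → push 3. Stack: [0, 3]
BINARY_OP // → 0 // 3 = 0. Stack: [0]
STORE_FAST p → p=0. Stack: []
LOAD_FAST_LOAD_FAST w,c → push 79,11. Stack: [79, 11]
BINARY_OP - → 79 - 11 = 68. Stack: [68]
STORE_FAST r → r=68. Stack: []
LOAD_CONST → push 2. Stack: [2]
LOAD_FAST x → push 18. Stack: [2, 18]
BINARY_OP * → 2 * 18 = 36. Stack: [36]
LOAD_FAST_LOAD_FAST x,a → push 18,25. Stack: [36, 18, 25]
BINARY_OP + → 18 + 25 = 43. Stack: [36, 43]
BINARY_OP * → 36 * 43 = 1548. Stack: [1548]
STORE_FAST v → v=1548. Stack: []
LOAD_FAST x → push 18. Stack: [18]
LOAD_CONST → push 12. Stack: [18, 12]
BINARY_OP // → 18 // 12 = 1. Stack: [1]
LOAD_FAST v → push 1548. Stack: [1, 1548]
BINARY_OP + → 1 + 1548 = 1549. Stack: [1549]
STORE_FAST q → q=1549. Stack: []
LOAD_FAST q → push 1549. Stack: [1549]
RETURN_VALUE → return 1549.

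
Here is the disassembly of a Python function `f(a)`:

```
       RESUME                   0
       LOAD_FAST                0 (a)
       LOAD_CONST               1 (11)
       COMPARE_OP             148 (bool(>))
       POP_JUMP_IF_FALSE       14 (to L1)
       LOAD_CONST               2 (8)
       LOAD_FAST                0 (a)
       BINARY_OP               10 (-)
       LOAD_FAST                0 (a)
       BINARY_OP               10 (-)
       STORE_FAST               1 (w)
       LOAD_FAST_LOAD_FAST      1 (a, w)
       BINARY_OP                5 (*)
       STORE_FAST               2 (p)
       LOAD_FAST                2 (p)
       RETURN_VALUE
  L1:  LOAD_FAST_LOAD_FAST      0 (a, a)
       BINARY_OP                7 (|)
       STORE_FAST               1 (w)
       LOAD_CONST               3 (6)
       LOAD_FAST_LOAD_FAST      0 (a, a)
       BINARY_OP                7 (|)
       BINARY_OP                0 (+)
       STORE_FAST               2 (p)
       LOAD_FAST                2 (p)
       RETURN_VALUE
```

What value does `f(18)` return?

LOAD_FAST a → push 18. Stack: [18]
LOAD_CONST → push 11. Stack: [18, 11]
COMPARE_OP bool(>) → 18 vs 11 = True. Stack: [True]
POP_JUMP_IF_FALSE → pop True; no jump. Stack: []
LOAD_CONST → push 8. Stack: [8]
LOAD_FAST a → push 18. Stack: [8, 18]
BINARY_OP - → 8 - 18 = -10. Stack: [-10]
LOAD_FAST a → push 18. Stack: [-10, 18]
BINARY_OP - → -10 - 18 = -28. Stack: [-28]
STORE_FAST w → w=-28. Stack: []
LOAD_FAST_LOAD_FAST a,w → push 18,-28. Stack: [18, -28]
BINARY_OP * → 18 * -28 = -504. Stack: [-504]
STORE_FAST p → p=-504. Stack: []
LOAD_FAST p → push -504. Stack: [-504]
RETURN_VALUE → return -504.

-504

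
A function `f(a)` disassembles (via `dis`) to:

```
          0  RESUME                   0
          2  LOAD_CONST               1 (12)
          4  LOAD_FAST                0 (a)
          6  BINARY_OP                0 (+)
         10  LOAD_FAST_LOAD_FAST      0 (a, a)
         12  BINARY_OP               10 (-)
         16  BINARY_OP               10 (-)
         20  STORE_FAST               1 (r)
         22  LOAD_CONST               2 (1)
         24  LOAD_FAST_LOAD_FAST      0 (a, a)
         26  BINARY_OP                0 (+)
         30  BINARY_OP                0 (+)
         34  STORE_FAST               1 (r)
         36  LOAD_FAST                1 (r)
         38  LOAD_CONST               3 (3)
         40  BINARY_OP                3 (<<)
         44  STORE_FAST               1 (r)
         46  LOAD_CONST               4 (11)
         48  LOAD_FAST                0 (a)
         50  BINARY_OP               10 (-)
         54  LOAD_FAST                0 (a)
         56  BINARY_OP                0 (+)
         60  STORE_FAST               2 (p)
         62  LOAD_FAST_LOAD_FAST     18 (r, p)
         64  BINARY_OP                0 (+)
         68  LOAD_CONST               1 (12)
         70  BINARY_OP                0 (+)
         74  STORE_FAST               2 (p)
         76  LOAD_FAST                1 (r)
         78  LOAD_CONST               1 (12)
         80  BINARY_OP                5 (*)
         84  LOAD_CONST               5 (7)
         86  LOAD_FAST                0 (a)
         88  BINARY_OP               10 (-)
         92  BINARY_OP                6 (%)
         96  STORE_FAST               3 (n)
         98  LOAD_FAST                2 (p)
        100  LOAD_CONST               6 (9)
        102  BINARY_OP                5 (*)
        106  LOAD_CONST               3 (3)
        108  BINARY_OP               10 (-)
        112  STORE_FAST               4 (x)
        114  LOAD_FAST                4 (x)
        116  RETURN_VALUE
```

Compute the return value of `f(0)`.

LOAD_CONST → push 12. Stack: [12]
LOAD_FAST a → push 0. Stack: [12, 0]
BINARY_OP + → 12 + 0 = 12. Stack: [12]
LOAD_FAST_LOAD_FAST a,a → push 0,0. Stack: [12, 0, 0]
BINARY_OP - → 0 - 0 = 0. Stack: [12, 0]
BINARY_OP - → 12 - 0 = 12. Stack: [12]
STORE_FAST r → r=12. Stack: []
LOAD_CONST → push 1. Stack: [1]
LOAD_FAST_LOAD_FAST a,a → push 0,0. Stack: [1, 0, 0]
BINARY_OP + → 0 + 0 = 0. Stack: [1, 0]
BINARY_OP + → 1 + 0 = 1. Stack: [1]
STORE_FAST r → r=1. Stack: []
LOAD_FAST r → push 1. Stack: [1]
LOAD_CONST → push 3. Stack: [1, 3]
BINARY_OP << → 1 << 3 = 8. Stack: [8]
STORE_FAST r → r=8. Stack: []
LOAD_CONST → push 11. Stack: [11]
LOAD_FAST a → push 0. Stack: [11, 0]
BINARY_OP - → 11 - 0 = 11. Stack: [11]
LOAD_FAST a → push 0. Stack: [11, 0]
BINARY_OP + → 11 + 0 = 11. Stack: [11]
STORE_FAST p → p=11. Stack: []
LOAD_FAST_LOAD_FAST r,p → push 8,11. Stack: [8, 11]
BINARY_OP + → 8 + 11 = 19. Stack: [19]
LOAD_CONST → push 12. Stack: [19, 12]
BINARY_OP + → 19 + 12 = 31. Stack: [31]
STORE_FAST p → p=31. Stack: []
LOAD_FAST r → push 8. Stack: [8]
LOAD_CONST → push 12. Stack: [8, 12]
BINARY_OP * → 8 * 12 = 96. Stack: [96]
LOAD_CONST → push 7. Stack: [96, 7]
LOAD_FAST a → push 0. Stack: [96, 7, 0]
BINARY_OP - → 7 - 0 = 7. Stack: [96, 7]
BINARY_OP % → 96 % 7 = 5. Stack: [5]
STORE_FAST n → n=5. Stack: []
LOAD_FAST p → push 31. Stack: [31]
LOAD_CONST → push 9. Stack: [31, 9]
BINARY_OP * → 31 * 9 = 279. Stack: [279]
LOAD_CONST → push 3. Stack: [279, 3]
BINARY_OP - → 279 - 3 = 276. Stack: [276]
STORE_FAST x → x=276. Stack: []
LOAD_FAST x → push 276. Stack: [276]
RETURN_VALUE → return 276.

276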